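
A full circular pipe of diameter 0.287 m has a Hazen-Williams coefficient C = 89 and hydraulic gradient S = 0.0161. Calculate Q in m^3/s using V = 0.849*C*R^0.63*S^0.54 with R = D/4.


For a full circular pipe, R = D/4 = 0.287/4 = 0.0717 m.
V = 0.849 * 89 * 0.0717^0.63 * 0.0161^0.54
  = 0.849 * 89 * 0.190181 * 0.107569
  = 1.5458 m/s.
Pipe area A = pi*D^2/4 = pi*0.287^2/4 = 0.0647 m^2.
Q = A * V = 0.0647 * 1.5458 = 0.1 m^3/s.

0.1


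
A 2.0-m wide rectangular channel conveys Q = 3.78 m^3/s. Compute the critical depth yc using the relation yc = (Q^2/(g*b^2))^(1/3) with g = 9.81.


Using yc = (Q^2 / (g * b^2))^(1/3):
Q^2 = 3.78^2 = 14.29.
g * b^2 = 9.81 * 2.0^2 = 9.81 * 4.0 = 39.24.
Q^2 / (g*b^2) = 14.29 / 39.24 = 0.3642.
yc = 0.3642^(1/3) = 0.7141 m.

0.7141


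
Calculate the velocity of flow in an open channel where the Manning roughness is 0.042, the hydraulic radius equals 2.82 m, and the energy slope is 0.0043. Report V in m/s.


Manning's equation gives V = (1/n) * R^(2/3) * S^(1/2).
First, compute R^(2/3) = 2.82^(2/3) = 1.996.
Next, S^(1/2) = 0.0043^(1/2) = 0.065574.
Then 1/n = 1/0.042 = 23.81.
V = 23.81 * 1.996 * 0.065574 = 3.1164 m/s.

3.1164


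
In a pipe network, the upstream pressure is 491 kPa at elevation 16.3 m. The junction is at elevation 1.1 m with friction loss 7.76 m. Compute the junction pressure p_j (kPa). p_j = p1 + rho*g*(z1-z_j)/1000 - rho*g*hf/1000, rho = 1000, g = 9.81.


Junction pressure: p_j = p1 + rho*g*(z1 - z_j)/1000 - rho*g*hf/1000.
Elevation term = 1000*9.81*(16.3 - 1.1)/1000 = 149.112 kPa.
Friction term = 1000*9.81*7.76/1000 = 76.126 kPa.
p_j = 491 + 149.112 - 76.126 = 563.99 kPa.

563.99


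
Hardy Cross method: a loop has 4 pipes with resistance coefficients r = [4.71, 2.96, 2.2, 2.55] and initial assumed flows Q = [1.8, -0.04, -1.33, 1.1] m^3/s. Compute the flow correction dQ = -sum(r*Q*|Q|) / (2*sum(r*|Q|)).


Numerator terms (r*Q*|Q|): 4.71*1.8*|1.8| = 15.2604; 2.96*-0.04*|-0.04| = -0.0047; 2.2*-1.33*|-1.33| = -3.8916; 2.55*1.1*|1.1| = 3.0855.
Sum of numerator = 14.4496.
Denominator terms (r*|Q|): 4.71*|1.8| = 8.478; 2.96*|-0.04| = 0.1184; 2.2*|-1.33| = 2.926; 2.55*|1.1| = 2.805.
2 * sum of denominator = 2 * 14.3274 = 28.6548.
dQ = -14.4496 / 28.6548 = -0.5043 m^3/s.

-0.5043


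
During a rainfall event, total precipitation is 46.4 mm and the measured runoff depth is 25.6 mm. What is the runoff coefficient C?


The runoff coefficient C = runoff depth / rainfall depth.
C = 25.6 / 46.4
  = 0.5517.

0.5517


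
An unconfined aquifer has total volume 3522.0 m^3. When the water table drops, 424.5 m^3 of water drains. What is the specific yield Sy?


Specific yield Sy = Volume drained / Total volume.
Sy = 424.5 / 3522.0
   = 0.1205.

0.1205


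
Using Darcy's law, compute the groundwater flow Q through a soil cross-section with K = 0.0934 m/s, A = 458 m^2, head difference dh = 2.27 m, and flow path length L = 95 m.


Darcy's law: Q = K * A * i, where i = dh/L.
Hydraulic gradient i = 2.27 / 95 = 0.023895.
Q = 0.0934 * 458 * 0.023895
  = 1.0221 m^3/s.

1.0221


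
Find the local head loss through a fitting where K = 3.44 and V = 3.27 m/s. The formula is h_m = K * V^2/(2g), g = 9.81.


Minor loss formula: h_m = K * V^2/(2g).
V^2 = 3.27^2 = 10.6929.
V^2/(2g) = 10.6929 / 19.62 = 0.545 m.
h_m = 3.44 * 0.545 = 1.8748 m.

1.8748


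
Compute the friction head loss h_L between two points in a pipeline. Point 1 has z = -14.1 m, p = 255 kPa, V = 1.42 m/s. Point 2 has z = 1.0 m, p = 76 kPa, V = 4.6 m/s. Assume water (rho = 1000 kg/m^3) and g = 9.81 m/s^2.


Total head at each section: H = z + p/(rho*g) + V^2/(2g).
H1 = -14.1 + 255*1000/(1000*9.81) + 1.42^2/(2*9.81)
   = -14.1 + 25.994 + 0.1028
   = 11.997 m.
H2 = 1.0 + 76*1000/(1000*9.81) + 4.6^2/(2*9.81)
   = 1.0 + 7.747 + 1.0785
   = 9.826 m.
h_L = H1 - H2 = 11.997 - 9.826 = 2.171 m.

2.171


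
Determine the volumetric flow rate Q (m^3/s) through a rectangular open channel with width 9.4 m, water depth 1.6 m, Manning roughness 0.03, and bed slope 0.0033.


For a rectangular channel, the cross-sectional area A = b * y = 9.4 * 1.6 = 15.04 m^2.
The wetted perimeter P = b + 2y = 9.4 + 2*1.6 = 12.6 m.
Hydraulic radius R = A/P = 15.04/12.6 = 1.1937 m.
Velocity V = (1/n)*R^(2/3)*S^(1/2) = (1/0.03)*1.1937^(2/3)*0.0033^(1/2) = 2.1547 m/s.
Discharge Q = A * V = 15.04 * 2.1547 = 32.407 m^3/s.

32.407


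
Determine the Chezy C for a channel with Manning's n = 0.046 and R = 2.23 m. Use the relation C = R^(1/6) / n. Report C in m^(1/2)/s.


The Chezy coefficient relates to Manning's n through C = R^(1/6) / n.
R^(1/6) = 2.23^(1/6) = 1.143012.
C = 1.143012 / 0.046 = 24.85 m^(1/2)/s.

24.85


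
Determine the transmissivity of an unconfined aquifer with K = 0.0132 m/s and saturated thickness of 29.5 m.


Transmissivity is defined as T = K * h.
T = 0.0132 * 29.5
  = 0.3894 m^2/s.

0.3894


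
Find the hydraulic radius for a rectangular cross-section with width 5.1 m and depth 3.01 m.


For a rectangular section:
Flow area A = b * y = 5.1 * 3.01 = 15.35 m^2.
Wetted perimeter P = b + 2y = 5.1 + 2*3.01 = 11.12 m.
Hydraulic radius R = A/P = 15.35 / 11.12 = 1.3805 m.

1.3805


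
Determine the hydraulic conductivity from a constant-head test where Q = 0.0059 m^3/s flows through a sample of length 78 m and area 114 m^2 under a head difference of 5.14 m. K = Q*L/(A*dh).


From K = Q*L / (A*dh):
Numerator: Q*L = 0.0059 * 78 = 0.4602.
Denominator: A*dh = 114 * 5.14 = 585.96.
K = 0.4602 / 585.96 = 0.000785 m/s.

0.000785


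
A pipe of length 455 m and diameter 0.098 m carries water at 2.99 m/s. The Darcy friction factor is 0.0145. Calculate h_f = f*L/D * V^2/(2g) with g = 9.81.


Darcy-Weisbach equation: h_f = f * (L/D) * V^2/(2g).
f * L/D = 0.0145 * 455/0.098 = 67.3214.
V^2/(2g) = 2.99^2 / (2*9.81) = 8.9401 / 19.62 = 0.4557 m.
h_f = 67.3214 * 0.4557 = 30.676 m.

30.676


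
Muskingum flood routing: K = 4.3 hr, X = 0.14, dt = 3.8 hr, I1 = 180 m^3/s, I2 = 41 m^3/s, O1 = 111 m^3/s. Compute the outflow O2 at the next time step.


Muskingum coefficients:
denom = 2*K*(1-X) + dt = 2*4.3*(1-0.14) + 3.8 = 11.196.
C0 = (dt - 2*K*X)/denom = (3.8 - 2*4.3*0.14)/11.196 = 0.2319.
C1 = (dt + 2*K*X)/denom = (3.8 + 2*4.3*0.14)/11.196 = 0.4469.
C2 = (2*K*(1-X) - dt)/denom = 0.3212.
O2 = C0*I2 + C1*I1 + C2*O1
   = 0.2319*41 + 0.4469*180 + 0.3212*111
   = 125.61 m^3/s.

125.61


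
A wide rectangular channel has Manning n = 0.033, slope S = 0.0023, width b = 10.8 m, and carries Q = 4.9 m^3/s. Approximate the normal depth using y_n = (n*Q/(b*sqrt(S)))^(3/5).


We use the wide-channel approximation y_n = (n*Q/(b*sqrt(S)))^(3/5).
sqrt(S) = sqrt(0.0023) = 0.047958.
Numerator: n*Q = 0.033 * 4.9 = 0.1617.
Denominator: b*sqrt(S) = 10.8 * 0.047958 = 0.517946.
arg = 0.3122.
y_n = 0.3122^(3/5) = 0.4973 m.

0.4973


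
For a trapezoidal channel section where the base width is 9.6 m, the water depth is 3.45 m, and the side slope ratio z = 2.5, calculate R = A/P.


For a trapezoidal section with side slope z:
A = (b + z*y)*y = (9.6 + 2.5*3.45)*3.45 = 62.876 m^2.
P = b + 2*y*sqrt(1 + z^2) = 9.6 + 2*3.45*sqrt(1 + 2.5^2) = 28.179 m.
R = A/P = 62.876 / 28.179 = 2.2313 m.

2.2313


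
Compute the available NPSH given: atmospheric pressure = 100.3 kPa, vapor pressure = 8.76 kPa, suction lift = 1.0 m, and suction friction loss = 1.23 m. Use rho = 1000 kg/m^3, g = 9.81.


NPSHa = p_atm/(rho*g) - z_s - hf_s - p_vap/(rho*g).
p_atm/(rho*g) = 100.3*1000 / (1000*9.81) = 10.224 m.
p_vap/(rho*g) = 8.76*1000 / (1000*9.81) = 0.893 m.
NPSHa = 10.224 - 1.0 - 1.23 - 0.893
      = 7.1 m.

7.1


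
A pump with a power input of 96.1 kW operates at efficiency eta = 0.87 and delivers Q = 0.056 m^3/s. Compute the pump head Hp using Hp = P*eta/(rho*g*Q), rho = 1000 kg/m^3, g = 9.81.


Pump head formula: Hp = P * eta / (rho * g * Q).
Numerator: P * eta = 96.1 * 1000 * 0.87 = 83607.0 W.
Denominator: rho * g * Q = 1000 * 9.81 * 0.056 = 549.36.
Hp = 83607.0 / 549.36 = 152.19 m.

152.19


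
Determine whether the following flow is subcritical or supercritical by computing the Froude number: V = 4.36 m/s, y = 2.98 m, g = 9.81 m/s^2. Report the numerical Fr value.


The Froude number is defined as Fr = V / sqrt(g*y).
g*y = 9.81 * 2.98 = 29.2338.
sqrt(g*y) = sqrt(29.2338) = 5.4068.
Fr = 4.36 / 5.4068 = 0.8064.
Since Fr < 1, the flow is subcritical.

0.8064


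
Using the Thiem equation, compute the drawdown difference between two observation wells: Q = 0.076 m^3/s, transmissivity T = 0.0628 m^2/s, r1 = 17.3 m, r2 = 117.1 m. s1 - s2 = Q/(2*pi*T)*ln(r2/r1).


Thiem equation: s1 - s2 = Q/(2*pi*T) * ln(r2/r1).
ln(r2/r1) = ln(117.1/17.3) = 1.9123.
Q/(2*pi*T) = 0.076 / (2*pi*0.0628) = 0.076 / 0.3946 = 0.1926.
s1 - s2 = 0.1926 * 1.9123 = 0.3683 m.

0.3683


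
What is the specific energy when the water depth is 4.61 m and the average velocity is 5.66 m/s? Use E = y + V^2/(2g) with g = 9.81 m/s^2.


Specific energy E = y + V^2/(2g).
Velocity head = V^2/(2g) = 5.66^2 / (2*9.81) = 32.0356 / 19.62 = 1.6328 m.
E = 4.61 + 1.6328 = 6.2428 m.

6.2428


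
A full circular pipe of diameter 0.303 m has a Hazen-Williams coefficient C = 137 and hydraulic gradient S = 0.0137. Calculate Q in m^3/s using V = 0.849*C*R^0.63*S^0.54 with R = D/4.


For a full circular pipe, R = D/4 = 0.303/4 = 0.0757 m.
V = 0.849 * 137 * 0.0757^0.63 * 0.0137^0.54
  = 0.849 * 137 * 0.196794 * 0.098589
  = 2.2567 m/s.
Pipe area A = pi*D^2/4 = pi*0.303^2/4 = 0.0721 m^2.
Q = A * V = 0.0721 * 2.2567 = 0.1627 m^3/s.

0.1627


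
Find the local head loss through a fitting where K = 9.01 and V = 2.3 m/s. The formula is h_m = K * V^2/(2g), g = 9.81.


Minor loss formula: h_m = K * V^2/(2g).
V^2 = 2.3^2 = 5.29.
V^2/(2g) = 5.29 / 19.62 = 0.2696 m.
h_m = 9.01 * 0.2696 = 2.4293 m.

2.4293


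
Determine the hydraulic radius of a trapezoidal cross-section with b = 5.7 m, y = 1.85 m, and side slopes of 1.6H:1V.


For a trapezoidal section with side slope z:
A = (b + z*y)*y = (5.7 + 1.6*1.85)*1.85 = 16.021 m^2.
P = b + 2*y*sqrt(1 + z^2) = 5.7 + 2*1.85*sqrt(1 + 1.6^2) = 12.681 m.
R = A/P = 16.021 / 12.681 = 1.2634 m.

1.2634


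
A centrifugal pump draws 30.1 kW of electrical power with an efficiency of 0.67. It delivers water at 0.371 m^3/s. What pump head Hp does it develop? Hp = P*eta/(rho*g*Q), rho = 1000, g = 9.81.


Pump head formula: Hp = P * eta / (rho * g * Q).
Numerator: P * eta = 30.1 * 1000 * 0.67 = 20167.0 W.
Denominator: rho * g * Q = 1000 * 9.81 * 0.371 = 3639.51.
Hp = 20167.0 / 3639.51 = 5.54 m.

5.54


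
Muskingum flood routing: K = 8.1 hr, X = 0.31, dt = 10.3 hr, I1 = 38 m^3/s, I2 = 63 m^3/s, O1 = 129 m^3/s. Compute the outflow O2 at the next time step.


Muskingum coefficients:
denom = 2*K*(1-X) + dt = 2*8.1*(1-0.31) + 10.3 = 21.478.
C0 = (dt - 2*K*X)/denom = (10.3 - 2*8.1*0.31)/21.478 = 0.2457.
C1 = (dt + 2*K*X)/denom = (10.3 + 2*8.1*0.31)/21.478 = 0.7134.
C2 = (2*K*(1-X) - dt)/denom = 0.0409.
O2 = C0*I2 + C1*I1 + C2*O1
   = 0.2457*63 + 0.7134*38 + 0.0409*129
   = 47.86 m^3/s.

47.86


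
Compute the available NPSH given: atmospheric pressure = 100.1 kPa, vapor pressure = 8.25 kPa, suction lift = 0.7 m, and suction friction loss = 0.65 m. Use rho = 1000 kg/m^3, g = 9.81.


NPSHa = p_atm/(rho*g) - z_s - hf_s - p_vap/(rho*g).
p_atm/(rho*g) = 100.1*1000 / (1000*9.81) = 10.204 m.
p_vap/(rho*g) = 8.25*1000 / (1000*9.81) = 0.841 m.
NPSHa = 10.204 - 0.7 - 0.65 - 0.841
      = 8.01 m.

8.01


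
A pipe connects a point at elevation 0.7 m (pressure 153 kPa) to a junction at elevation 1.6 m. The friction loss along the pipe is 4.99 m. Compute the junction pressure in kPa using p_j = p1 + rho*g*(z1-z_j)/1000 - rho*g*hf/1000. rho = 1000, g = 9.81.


Junction pressure: p_j = p1 + rho*g*(z1 - z_j)/1000 - rho*g*hf/1000.
Elevation term = 1000*9.81*(0.7 - 1.6)/1000 = -8.829 kPa.
Friction term = 1000*9.81*4.99/1000 = 48.952 kPa.
p_j = 153 + -8.829 - 48.952 = 95.22 kPa.

95.22


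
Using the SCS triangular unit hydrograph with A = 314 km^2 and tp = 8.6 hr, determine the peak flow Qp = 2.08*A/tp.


SCS formula: Qp = 2.08 * A / tp.
Qp = 2.08 * 314 / 8.6
   = 653.12 / 8.6
   = 75.94 m^3/s per cm.

75.94


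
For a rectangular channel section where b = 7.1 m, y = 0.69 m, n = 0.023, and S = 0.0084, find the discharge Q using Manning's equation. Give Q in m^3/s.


For a rectangular channel, the cross-sectional area A = b * y = 7.1 * 0.69 = 4.9 m^2.
The wetted perimeter P = b + 2y = 7.1 + 2*0.69 = 8.48 m.
Hydraulic radius R = A/P = 4.9/8.48 = 0.5777 m.
Velocity V = (1/n)*R^(2/3)*S^(1/2) = (1/0.023)*0.5777^(2/3)*0.0084^(1/2) = 2.7641 m/s.
Discharge Q = A * V = 4.9 * 2.7641 = 13.541 m^3/s.

13.541


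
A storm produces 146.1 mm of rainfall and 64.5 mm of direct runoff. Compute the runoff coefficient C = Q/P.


The runoff coefficient C = runoff depth / rainfall depth.
C = 64.5 / 146.1
  = 0.4415.

0.4415


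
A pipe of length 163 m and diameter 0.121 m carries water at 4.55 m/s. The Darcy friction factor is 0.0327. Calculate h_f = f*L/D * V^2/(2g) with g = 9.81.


Darcy-Weisbach equation: h_f = f * (L/D) * V^2/(2g).
f * L/D = 0.0327 * 163/0.121 = 44.0504.
V^2/(2g) = 4.55^2 / (2*9.81) = 20.7025 / 19.62 = 1.0552 m.
h_f = 44.0504 * 1.0552 = 46.481 m.

46.481


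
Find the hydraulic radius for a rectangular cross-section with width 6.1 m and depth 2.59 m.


For a rectangular section:
Flow area A = b * y = 6.1 * 2.59 = 15.8 m^2.
Wetted perimeter P = b + 2y = 6.1 + 2*2.59 = 11.28 m.
Hydraulic radius R = A/P = 15.8 / 11.28 = 1.4006 m.

1.4006


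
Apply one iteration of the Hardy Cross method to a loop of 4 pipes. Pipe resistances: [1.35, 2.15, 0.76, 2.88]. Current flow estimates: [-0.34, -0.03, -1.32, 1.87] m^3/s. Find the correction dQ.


Numerator terms (r*Q*|Q|): 1.35*-0.34*|-0.34| = -0.1561; 2.15*-0.03*|-0.03| = -0.0019; 0.76*-1.32*|-1.32| = -1.3242; 2.88*1.87*|1.87| = 10.0711.
Sum of numerator = 8.5889.
Denominator terms (r*|Q|): 1.35*|-0.34| = 0.459; 2.15*|-0.03| = 0.0645; 0.76*|-1.32| = 1.0032; 2.88*|1.87| = 5.3856.
2 * sum of denominator = 2 * 6.9123 = 13.8246.
dQ = -8.5889 / 13.8246 = -0.6213 m^3/s.

-0.6213


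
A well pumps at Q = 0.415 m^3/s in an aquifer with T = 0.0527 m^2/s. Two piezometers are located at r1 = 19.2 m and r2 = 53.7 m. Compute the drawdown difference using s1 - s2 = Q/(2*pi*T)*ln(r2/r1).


Thiem equation: s1 - s2 = Q/(2*pi*T) * ln(r2/r1).
ln(r2/r1) = ln(53.7/19.2) = 1.0285.
Q/(2*pi*T) = 0.415 / (2*pi*0.0527) = 0.415 / 0.3311 = 1.2533.
s1 - s2 = 1.2533 * 1.0285 = 1.289 m.

1.289


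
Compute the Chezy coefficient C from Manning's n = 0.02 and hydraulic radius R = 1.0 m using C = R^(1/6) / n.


The Chezy coefficient relates to Manning's n through C = R^(1/6) / n.
R^(1/6) = 1.0^(1/6) = 1.0.
C = 1.0 / 0.02 = 50.0 m^(1/2)/s.

50.0


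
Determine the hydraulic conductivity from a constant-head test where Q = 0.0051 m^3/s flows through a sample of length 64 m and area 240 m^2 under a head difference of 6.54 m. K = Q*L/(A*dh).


From K = Q*L / (A*dh):
Numerator: Q*L = 0.0051 * 64 = 0.3264.
Denominator: A*dh = 240 * 6.54 = 1569.6.
K = 0.3264 / 1569.6 = 0.000208 m/s.

0.000208


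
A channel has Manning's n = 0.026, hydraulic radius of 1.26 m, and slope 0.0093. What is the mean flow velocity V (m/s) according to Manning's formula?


Manning's equation gives V = (1/n) * R^(2/3) * S^(1/2).
First, compute R^(2/3) = 1.26^(2/3) = 1.1666.
Next, S^(1/2) = 0.0093^(1/2) = 0.096437.
Then 1/n = 1/0.026 = 38.46.
V = 38.46 * 1.1666 * 0.096437 = 4.3269 m/s.

4.3269


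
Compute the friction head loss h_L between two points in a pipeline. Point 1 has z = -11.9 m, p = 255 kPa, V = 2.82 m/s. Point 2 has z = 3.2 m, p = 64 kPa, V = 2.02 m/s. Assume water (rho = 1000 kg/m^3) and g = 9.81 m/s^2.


Total head at each section: H = z + p/(rho*g) + V^2/(2g).
H1 = -11.9 + 255*1000/(1000*9.81) + 2.82^2/(2*9.81)
   = -11.9 + 25.994 + 0.4053
   = 14.499 m.
H2 = 3.2 + 64*1000/(1000*9.81) + 2.02^2/(2*9.81)
   = 3.2 + 6.524 + 0.208
   = 9.932 m.
h_L = H1 - H2 = 14.499 - 9.932 = 4.567 m.

4.567


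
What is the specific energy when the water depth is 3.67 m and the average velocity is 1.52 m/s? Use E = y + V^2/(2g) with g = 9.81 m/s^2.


Specific energy E = y + V^2/(2g).
Velocity head = V^2/(2g) = 1.52^2 / (2*9.81) = 2.3104 / 19.62 = 0.1178 m.
E = 3.67 + 0.1178 = 3.7878 m.

3.7878


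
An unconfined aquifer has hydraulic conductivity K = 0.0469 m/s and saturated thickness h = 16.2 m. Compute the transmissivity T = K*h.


Transmissivity is defined as T = K * h.
T = 0.0469 * 16.2
  = 0.7598 m^2/s.

0.7598


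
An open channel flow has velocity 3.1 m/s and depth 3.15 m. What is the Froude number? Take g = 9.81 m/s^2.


The Froude number is defined as Fr = V / sqrt(g*y).
g*y = 9.81 * 3.15 = 30.9015.
sqrt(g*y) = sqrt(30.9015) = 5.5589.
Fr = 3.1 / 5.5589 = 0.5577.

0.5577


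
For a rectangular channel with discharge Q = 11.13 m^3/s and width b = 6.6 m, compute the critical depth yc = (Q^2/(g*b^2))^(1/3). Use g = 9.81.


Using yc = (Q^2 / (g * b^2))^(1/3):
Q^2 = 11.13^2 = 123.88.
g * b^2 = 9.81 * 6.6^2 = 9.81 * 43.56 = 427.32.
Q^2 / (g*b^2) = 123.88 / 427.32 = 0.2899.
yc = 0.2899^(1/3) = 0.6618 m.

0.6618


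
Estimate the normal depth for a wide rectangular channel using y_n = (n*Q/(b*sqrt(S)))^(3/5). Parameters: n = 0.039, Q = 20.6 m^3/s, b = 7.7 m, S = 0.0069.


We use the wide-channel approximation y_n = (n*Q/(b*sqrt(S)))^(3/5).
sqrt(S) = sqrt(0.0069) = 0.083066.
Numerator: n*Q = 0.039 * 20.6 = 0.8034.
Denominator: b*sqrt(S) = 7.7 * 0.083066 = 0.639608.
arg = 1.2561.
y_n = 1.2561^(3/5) = 1.1466 m.

1.1466


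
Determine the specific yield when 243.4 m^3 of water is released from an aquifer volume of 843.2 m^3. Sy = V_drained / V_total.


Specific yield Sy = Volume drained / Total volume.
Sy = 243.4 / 843.2
   = 0.2887.

0.2887


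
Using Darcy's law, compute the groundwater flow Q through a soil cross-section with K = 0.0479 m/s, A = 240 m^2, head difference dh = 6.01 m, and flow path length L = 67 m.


Darcy's law: Q = K * A * i, where i = dh/L.
Hydraulic gradient i = 6.01 / 67 = 0.089701.
Q = 0.0479 * 240 * 0.089701
  = 1.0312 m^3/s.

1.0312


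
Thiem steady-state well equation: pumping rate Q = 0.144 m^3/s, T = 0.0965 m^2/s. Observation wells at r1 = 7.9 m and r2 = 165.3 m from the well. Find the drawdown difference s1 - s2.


Thiem equation: s1 - s2 = Q/(2*pi*T) * ln(r2/r1).
ln(r2/r1) = ln(165.3/7.9) = 3.0409.
Q/(2*pi*T) = 0.144 / (2*pi*0.0965) = 0.144 / 0.6063 = 0.2375.
s1 - s2 = 0.2375 * 3.0409 = 0.7222 m.

0.7222


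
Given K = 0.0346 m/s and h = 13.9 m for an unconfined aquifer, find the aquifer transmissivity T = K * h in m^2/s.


Transmissivity is defined as T = K * h.
T = 0.0346 * 13.9
  = 0.4809 m^2/s.

0.4809


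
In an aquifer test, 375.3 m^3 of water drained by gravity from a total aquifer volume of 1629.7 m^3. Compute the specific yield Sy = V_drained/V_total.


Specific yield Sy = Volume drained / Total volume.
Sy = 375.3 / 1629.7
   = 0.2303.

0.2303


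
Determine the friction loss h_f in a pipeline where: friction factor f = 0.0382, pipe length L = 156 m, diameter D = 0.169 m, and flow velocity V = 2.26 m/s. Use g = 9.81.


Darcy-Weisbach equation: h_f = f * (L/D) * V^2/(2g).
f * L/D = 0.0382 * 156/0.169 = 35.2615.
V^2/(2g) = 2.26^2 / (2*9.81) = 5.1076 / 19.62 = 0.2603 m.
h_f = 35.2615 * 0.2603 = 9.18 m.

9.18


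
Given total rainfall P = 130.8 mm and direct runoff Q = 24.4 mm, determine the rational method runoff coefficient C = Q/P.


The runoff coefficient C = runoff depth / rainfall depth.
C = 24.4 / 130.8
  = 0.1865.

0.1865


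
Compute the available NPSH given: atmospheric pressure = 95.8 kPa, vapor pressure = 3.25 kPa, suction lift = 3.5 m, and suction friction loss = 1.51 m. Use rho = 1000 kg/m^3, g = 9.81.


NPSHa = p_atm/(rho*g) - z_s - hf_s - p_vap/(rho*g).
p_atm/(rho*g) = 95.8*1000 / (1000*9.81) = 9.766 m.
p_vap/(rho*g) = 3.25*1000 / (1000*9.81) = 0.331 m.
NPSHa = 9.766 - 3.5 - 1.51 - 0.331
      = 4.42 m.

4.42


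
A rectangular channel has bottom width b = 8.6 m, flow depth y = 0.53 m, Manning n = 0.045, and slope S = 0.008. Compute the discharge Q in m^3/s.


For a rectangular channel, the cross-sectional area A = b * y = 8.6 * 0.53 = 4.56 m^2.
The wetted perimeter P = b + 2y = 8.6 + 2*0.53 = 9.66 m.
Hydraulic radius R = A/P = 4.56/9.66 = 0.4718 m.
Velocity V = (1/n)*R^(2/3)*S^(1/2) = (1/0.045)*0.4718^(2/3)*0.008^(1/2) = 1.2047 m/s.
Discharge Q = A * V = 4.56 * 1.2047 = 5.491 m^3/s.

5.491


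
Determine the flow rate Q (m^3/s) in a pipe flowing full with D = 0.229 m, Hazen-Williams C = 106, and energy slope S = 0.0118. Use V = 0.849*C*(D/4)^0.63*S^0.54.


For a full circular pipe, R = D/4 = 0.229/4 = 0.0573 m.
V = 0.849 * 106 * 0.0573^0.63 * 0.0118^0.54
  = 0.849 * 106 * 0.164968 * 0.090953
  = 1.3503 m/s.
Pipe area A = pi*D^2/4 = pi*0.229^2/4 = 0.0412 m^2.
Q = A * V = 0.0412 * 1.3503 = 0.0556 m^3/s.

0.0556


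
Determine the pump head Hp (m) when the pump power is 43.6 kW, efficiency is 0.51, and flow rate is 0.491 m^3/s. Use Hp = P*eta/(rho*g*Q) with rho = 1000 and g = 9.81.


Pump head formula: Hp = P * eta / (rho * g * Q).
Numerator: P * eta = 43.6 * 1000 * 0.51 = 22236.0 W.
Denominator: rho * g * Q = 1000 * 9.81 * 0.491 = 4816.71.
Hp = 22236.0 / 4816.71 = 4.62 m.

4.62


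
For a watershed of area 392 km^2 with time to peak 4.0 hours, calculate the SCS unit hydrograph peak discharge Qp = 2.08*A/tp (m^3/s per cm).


SCS formula: Qp = 2.08 * A / tp.
Qp = 2.08 * 392 / 4.0
   = 815.36 / 4.0
   = 203.84 m^3/s per cm.

203.84


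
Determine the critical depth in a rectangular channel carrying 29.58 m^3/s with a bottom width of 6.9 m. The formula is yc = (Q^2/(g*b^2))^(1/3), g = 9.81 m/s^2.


Using yc = (Q^2 / (g * b^2))^(1/3):
Q^2 = 29.58^2 = 874.98.
g * b^2 = 9.81 * 6.9^2 = 9.81 * 47.61 = 467.05.
Q^2 / (g*b^2) = 874.98 / 467.05 = 1.8734.
yc = 1.8734^(1/3) = 1.2328 m.

1.2328


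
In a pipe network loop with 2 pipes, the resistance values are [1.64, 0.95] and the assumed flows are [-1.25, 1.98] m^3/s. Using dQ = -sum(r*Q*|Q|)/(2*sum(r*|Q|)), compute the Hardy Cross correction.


Numerator terms (r*Q*|Q|): 1.64*-1.25*|-1.25| = -2.5625; 0.95*1.98*|1.98| = 3.7244.
Sum of numerator = 1.1619.
Denominator terms (r*|Q|): 1.64*|-1.25| = 2.05; 0.95*|1.98| = 1.881.
2 * sum of denominator = 2 * 3.931 = 7.862.
dQ = -1.1619 / 7.862 = -0.1478 m^3/s.

-0.1478


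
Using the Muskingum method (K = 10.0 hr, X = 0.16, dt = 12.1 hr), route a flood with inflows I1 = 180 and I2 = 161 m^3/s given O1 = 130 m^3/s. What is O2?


Muskingum coefficients:
denom = 2*K*(1-X) + dt = 2*10.0*(1-0.16) + 12.1 = 28.9.
C0 = (dt - 2*K*X)/denom = (12.1 - 2*10.0*0.16)/28.9 = 0.308.
C1 = (dt + 2*K*X)/denom = (12.1 + 2*10.0*0.16)/28.9 = 0.5294.
C2 = (2*K*(1-X) - dt)/denom = 0.1626.
O2 = C0*I2 + C1*I1 + C2*O1
   = 0.308*161 + 0.5294*180 + 0.1626*130
   = 166.02 m^3/s.

166.02


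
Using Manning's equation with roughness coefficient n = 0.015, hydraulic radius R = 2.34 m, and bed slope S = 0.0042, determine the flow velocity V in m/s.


Manning's equation gives V = (1/n) * R^(2/3) * S^(1/2).
First, compute R^(2/3) = 2.34^(2/3) = 1.7626.
Next, S^(1/2) = 0.0042^(1/2) = 0.064807.
Then 1/n = 1/0.015 = 66.67.
V = 66.67 * 1.7626 * 0.064807 = 7.6151 m/s.

7.6151


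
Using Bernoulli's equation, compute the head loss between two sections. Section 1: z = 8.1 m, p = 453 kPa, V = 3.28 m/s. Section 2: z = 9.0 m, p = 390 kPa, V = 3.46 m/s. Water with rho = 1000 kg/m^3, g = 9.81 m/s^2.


Total head at each section: H = z + p/(rho*g) + V^2/(2g).
H1 = 8.1 + 453*1000/(1000*9.81) + 3.28^2/(2*9.81)
   = 8.1 + 46.177 + 0.5483
   = 54.826 m.
H2 = 9.0 + 390*1000/(1000*9.81) + 3.46^2/(2*9.81)
   = 9.0 + 39.755 + 0.6102
   = 49.366 m.
h_L = H1 - H2 = 54.826 - 49.366 = 5.46 m.

5.46


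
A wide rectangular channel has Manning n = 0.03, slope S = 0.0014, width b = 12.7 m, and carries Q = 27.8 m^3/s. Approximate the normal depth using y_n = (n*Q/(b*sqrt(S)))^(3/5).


We use the wide-channel approximation y_n = (n*Q/(b*sqrt(S)))^(3/5).
sqrt(S) = sqrt(0.0014) = 0.037417.
Numerator: n*Q = 0.03 * 27.8 = 0.834.
Denominator: b*sqrt(S) = 12.7 * 0.037417 = 0.475196.
arg = 1.7551.
y_n = 1.7551^(3/5) = 1.4015 m.

1.4015


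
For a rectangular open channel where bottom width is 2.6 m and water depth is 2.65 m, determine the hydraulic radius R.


For a rectangular section:
Flow area A = b * y = 2.6 * 2.65 = 6.89 m^2.
Wetted perimeter P = b + 2y = 2.6 + 2*2.65 = 7.9 m.
Hydraulic radius R = A/P = 6.89 / 7.9 = 0.8722 m.

0.8722


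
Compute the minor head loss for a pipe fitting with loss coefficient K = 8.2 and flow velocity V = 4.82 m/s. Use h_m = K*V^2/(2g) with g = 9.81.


Minor loss formula: h_m = K * V^2/(2g).
V^2 = 4.82^2 = 23.2324.
V^2/(2g) = 23.2324 / 19.62 = 1.1841 m.
h_m = 8.2 * 1.1841 = 9.7098 m.

9.7098


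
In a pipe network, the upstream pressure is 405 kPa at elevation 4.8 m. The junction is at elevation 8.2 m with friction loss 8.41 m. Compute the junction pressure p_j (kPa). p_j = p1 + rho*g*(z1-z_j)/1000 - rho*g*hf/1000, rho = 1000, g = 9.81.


Junction pressure: p_j = p1 + rho*g*(z1 - z_j)/1000 - rho*g*hf/1000.
Elevation term = 1000*9.81*(4.8 - 8.2)/1000 = -33.354 kPa.
Friction term = 1000*9.81*8.41/1000 = 82.502 kPa.
p_j = 405 + -33.354 - 82.502 = 289.14 kPa.

289.14


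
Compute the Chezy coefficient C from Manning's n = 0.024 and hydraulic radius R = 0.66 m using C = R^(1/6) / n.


The Chezy coefficient relates to Manning's n through C = R^(1/6) / n.
R^(1/6) = 0.66^(1/6) = 0.933091.
C = 0.933091 / 0.024 = 38.88 m^(1/2)/s.

38.88


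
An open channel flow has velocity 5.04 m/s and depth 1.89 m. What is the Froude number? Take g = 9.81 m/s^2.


The Froude number is defined as Fr = V / sqrt(g*y).
g*y = 9.81 * 1.89 = 18.5409.
sqrt(g*y) = sqrt(18.5409) = 4.3059.
Fr = 5.04 / 4.3059 = 1.1705.

1.1705


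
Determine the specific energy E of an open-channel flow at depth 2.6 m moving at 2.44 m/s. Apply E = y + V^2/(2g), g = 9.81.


Specific energy E = y + V^2/(2g).
Velocity head = V^2/(2g) = 2.44^2 / (2*9.81) = 5.9536 / 19.62 = 0.3034 m.
E = 2.6 + 0.3034 = 2.9034 m.

2.9034


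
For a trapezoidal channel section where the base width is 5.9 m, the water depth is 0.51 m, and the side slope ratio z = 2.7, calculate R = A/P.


For a trapezoidal section with side slope z:
A = (b + z*y)*y = (5.9 + 2.7*0.51)*0.51 = 3.711 m^2.
P = b + 2*y*sqrt(1 + z^2) = 5.9 + 2*0.51*sqrt(1 + 2.7^2) = 8.837 m.
R = A/P = 3.711 / 8.837 = 0.42 m.

0.42


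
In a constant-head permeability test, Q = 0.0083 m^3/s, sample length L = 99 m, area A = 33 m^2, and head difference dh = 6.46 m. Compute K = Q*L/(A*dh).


From K = Q*L / (A*dh):
Numerator: Q*L = 0.0083 * 99 = 0.8217.
Denominator: A*dh = 33 * 6.46 = 213.18.
K = 0.8217 / 213.18 = 0.003854 m/s.

0.003854


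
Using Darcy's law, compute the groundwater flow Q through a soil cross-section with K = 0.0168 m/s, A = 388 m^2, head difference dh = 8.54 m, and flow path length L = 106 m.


Darcy's law: Q = K * A * i, where i = dh/L.
Hydraulic gradient i = 8.54 / 106 = 0.080566.
Q = 0.0168 * 388 * 0.080566
  = 0.5252 m^3/s.

0.5252


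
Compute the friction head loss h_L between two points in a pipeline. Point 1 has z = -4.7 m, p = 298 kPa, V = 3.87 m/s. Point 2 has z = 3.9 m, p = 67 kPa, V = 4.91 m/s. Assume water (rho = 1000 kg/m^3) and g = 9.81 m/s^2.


Total head at each section: H = z + p/(rho*g) + V^2/(2g).
H1 = -4.7 + 298*1000/(1000*9.81) + 3.87^2/(2*9.81)
   = -4.7 + 30.377 + 0.7633
   = 26.441 m.
H2 = 3.9 + 67*1000/(1000*9.81) + 4.91^2/(2*9.81)
   = 3.9 + 6.83 + 1.2288
   = 11.959 m.
h_L = H1 - H2 = 26.441 - 11.959 = 14.482 m.

14.482


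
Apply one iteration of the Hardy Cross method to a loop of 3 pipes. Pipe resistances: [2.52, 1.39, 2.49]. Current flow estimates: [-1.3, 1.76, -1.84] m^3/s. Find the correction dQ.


Numerator terms (r*Q*|Q|): 2.52*-1.3*|-1.3| = -4.2588; 1.39*1.76*|1.76| = 4.3057; 2.49*-1.84*|-1.84| = -8.4301.
Sum of numerator = -8.3833.
Denominator terms (r*|Q|): 2.52*|-1.3| = 3.276; 1.39*|1.76| = 2.4464; 2.49*|-1.84| = 4.5816.
2 * sum of denominator = 2 * 10.304 = 20.608.
dQ = --8.3833 / 20.608 = 0.4068 m^3/s.

0.4068


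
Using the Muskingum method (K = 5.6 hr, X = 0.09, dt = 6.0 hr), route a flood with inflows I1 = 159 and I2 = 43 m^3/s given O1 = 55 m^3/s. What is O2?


Muskingum coefficients:
denom = 2*K*(1-X) + dt = 2*5.6*(1-0.09) + 6.0 = 16.192.
C0 = (dt - 2*K*X)/denom = (6.0 - 2*5.6*0.09)/16.192 = 0.3083.
C1 = (dt + 2*K*X)/denom = (6.0 + 2*5.6*0.09)/16.192 = 0.4328.
C2 = (2*K*(1-X) - dt)/denom = 0.2589.
O2 = C0*I2 + C1*I1 + C2*O1
   = 0.3083*43 + 0.4328*159 + 0.2589*55
   = 96.31 m^3/s.

96.31


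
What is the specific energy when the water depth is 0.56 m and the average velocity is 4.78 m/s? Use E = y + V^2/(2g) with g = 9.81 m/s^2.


Specific energy E = y + V^2/(2g).
Velocity head = V^2/(2g) = 4.78^2 / (2*9.81) = 22.8484 / 19.62 = 1.1645 m.
E = 0.56 + 1.1645 = 1.7245 m.

1.7245


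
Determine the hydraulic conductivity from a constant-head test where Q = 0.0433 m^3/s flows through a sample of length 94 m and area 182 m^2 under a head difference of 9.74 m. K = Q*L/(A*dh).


From K = Q*L / (A*dh):
Numerator: Q*L = 0.0433 * 94 = 4.0702.
Denominator: A*dh = 182 * 9.74 = 1772.68.
K = 4.0702 / 1772.68 = 0.002296 m/s.

0.002296


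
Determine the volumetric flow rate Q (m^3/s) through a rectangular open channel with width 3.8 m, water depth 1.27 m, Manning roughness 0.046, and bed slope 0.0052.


For a rectangular channel, the cross-sectional area A = b * y = 3.8 * 1.27 = 4.83 m^2.
The wetted perimeter P = b + 2y = 3.8 + 2*1.27 = 6.34 m.
Hydraulic radius R = A/P = 4.83/6.34 = 0.7612 m.
Velocity V = (1/n)*R^(2/3)*S^(1/2) = (1/0.046)*0.7612^(2/3)*0.0052^(1/2) = 1.3069 m/s.
Discharge Q = A * V = 4.83 * 1.3069 = 6.307 m^3/s.

6.307


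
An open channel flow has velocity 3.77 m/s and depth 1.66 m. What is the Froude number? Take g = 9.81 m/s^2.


The Froude number is defined as Fr = V / sqrt(g*y).
g*y = 9.81 * 1.66 = 16.2846.
sqrt(g*y) = sqrt(16.2846) = 4.0354.
Fr = 3.77 / 4.0354 = 0.9342.

0.9342


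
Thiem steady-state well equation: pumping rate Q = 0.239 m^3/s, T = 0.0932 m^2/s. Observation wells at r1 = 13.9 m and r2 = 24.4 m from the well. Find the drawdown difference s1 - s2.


Thiem equation: s1 - s2 = Q/(2*pi*T) * ln(r2/r1).
ln(r2/r1) = ln(24.4/13.9) = 0.5627.
Q/(2*pi*T) = 0.239 / (2*pi*0.0932) = 0.239 / 0.5856 = 0.4081.
s1 - s2 = 0.4081 * 0.5627 = 0.2297 m.

0.2297


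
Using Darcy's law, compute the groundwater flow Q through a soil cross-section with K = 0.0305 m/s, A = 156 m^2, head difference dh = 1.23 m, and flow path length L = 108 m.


Darcy's law: Q = K * A * i, where i = dh/L.
Hydraulic gradient i = 1.23 / 108 = 0.011389.
Q = 0.0305 * 156 * 0.011389
  = 0.0542 m^3/s.

0.0542


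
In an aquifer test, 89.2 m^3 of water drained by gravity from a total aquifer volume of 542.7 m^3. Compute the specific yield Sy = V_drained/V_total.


Specific yield Sy = Volume drained / Total volume.
Sy = 89.2 / 542.7
   = 0.1644.

0.1644


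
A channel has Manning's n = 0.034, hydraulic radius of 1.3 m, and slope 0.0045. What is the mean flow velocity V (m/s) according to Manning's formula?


Manning's equation gives V = (1/n) * R^(2/3) * S^(1/2).
First, compute R^(2/3) = 1.3^(2/3) = 1.1911.
Next, S^(1/2) = 0.0045^(1/2) = 0.067082.
Then 1/n = 1/0.034 = 29.41.
V = 29.41 * 1.1911 * 0.067082 = 2.3501 m/s.

2.3501


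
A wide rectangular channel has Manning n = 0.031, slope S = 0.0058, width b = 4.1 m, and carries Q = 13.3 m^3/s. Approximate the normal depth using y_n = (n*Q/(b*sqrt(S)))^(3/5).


We use the wide-channel approximation y_n = (n*Q/(b*sqrt(S)))^(3/5).
sqrt(S) = sqrt(0.0058) = 0.076158.
Numerator: n*Q = 0.031 * 13.3 = 0.4123.
Denominator: b*sqrt(S) = 4.1 * 0.076158 = 0.312248.
arg = 1.3204.
y_n = 1.3204^(3/5) = 1.1815 m.

1.1815


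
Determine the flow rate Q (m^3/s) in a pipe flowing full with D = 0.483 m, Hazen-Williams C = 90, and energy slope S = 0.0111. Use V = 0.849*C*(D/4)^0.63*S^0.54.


For a full circular pipe, R = D/4 = 0.483/4 = 0.1207 m.
V = 0.849 * 90 * 0.1207^0.63 * 0.0111^0.54
  = 0.849 * 90 * 0.263991 * 0.087998
  = 1.7751 m/s.
Pipe area A = pi*D^2/4 = pi*0.483^2/4 = 0.1832 m^2.
Q = A * V = 0.1832 * 1.7751 = 0.3252 m^3/s.

0.3252


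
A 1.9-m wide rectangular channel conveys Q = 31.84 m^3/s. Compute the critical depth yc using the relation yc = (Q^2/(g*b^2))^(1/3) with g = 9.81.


Using yc = (Q^2 / (g * b^2))^(1/3):
Q^2 = 31.84^2 = 1013.79.
g * b^2 = 9.81 * 1.9^2 = 9.81 * 3.61 = 35.41.
Q^2 / (g*b^2) = 1013.79 / 35.41 = 28.63.
yc = 28.63^(1/3) = 3.0591 m.

3.0591


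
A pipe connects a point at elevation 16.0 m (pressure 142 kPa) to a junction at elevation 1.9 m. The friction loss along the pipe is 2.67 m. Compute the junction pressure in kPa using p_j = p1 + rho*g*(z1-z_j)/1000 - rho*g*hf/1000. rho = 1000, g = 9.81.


Junction pressure: p_j = p1 + rho*g*(z1 - z_j)/1000 - rho*g*hf/1000.
Elevation term = 1000*9.81*(16.0 - 1.9)/1000 = 138.321 kPa.
Friction term = 1000*9.81*2.67/1000 = 26.193 kPa.
p_j = 142 + 138.321 - 26.193 = 254.13 kPa.

254.13


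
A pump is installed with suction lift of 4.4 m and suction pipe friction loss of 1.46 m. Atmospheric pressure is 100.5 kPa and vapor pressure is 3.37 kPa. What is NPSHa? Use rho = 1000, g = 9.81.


NPSHa = p_atm/(rho*g) - z_s - hf_s - p_vap/(rho*g).
p_atm/(rho*g) = 100.5*1000 / (1000*9.81) = 10.245 m.
p_vap/(rho*g) = 3.37*1000 / (1000*9.81) = 0.344 m.
NPSHa = 10.245 - 4.4 - 1.46 - 0.344
      = 4.04 m.

4.04


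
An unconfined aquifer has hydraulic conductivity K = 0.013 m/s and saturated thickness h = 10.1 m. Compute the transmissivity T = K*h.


Transmissivity is defined as T = K * h.
T = 0.013 * 10.1
  = 0.1313 m^2/s.

0.1313


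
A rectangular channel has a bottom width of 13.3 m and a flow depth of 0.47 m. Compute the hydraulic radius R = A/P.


For a rectangular section:
Flow area A = b * y = 13.3 * 0.47 = 6.25 m^2.
Wetted perimeter P = b + 2y = 13.3 + 2*0.47 = 14.24 m.
Hydraulic radius R = A/P = 6.25 / 14.24 = 0.439 m.

0.439


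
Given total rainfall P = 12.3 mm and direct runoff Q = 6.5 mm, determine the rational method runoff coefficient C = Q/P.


The runoff coefficient C = runoff depth / rainfall depth.
C = 6.5 / 12.3
  = 0.5285.

0.5285


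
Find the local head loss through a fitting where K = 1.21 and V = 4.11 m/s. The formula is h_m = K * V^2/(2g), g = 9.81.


Minor loss formula: h_m = K * V^2/(2g).
V^2 = 4.11^2 = 16.8921.
V^2/(2g) = 16.8921 / 19.62 = 0.861 m.
h_m = 1.21 * 0.861 = 1.0418 m.

1.0418


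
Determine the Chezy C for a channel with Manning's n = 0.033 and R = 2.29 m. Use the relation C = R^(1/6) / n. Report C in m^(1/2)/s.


The Chezy coefficient relates to Manning's n through C = R^(1/6) / n.
R^(1/6) = 2.29^(1/6) = 1.148081.
C = 1.148081 / 0.033 = 34.79 m^(1/2)/s.

34.79


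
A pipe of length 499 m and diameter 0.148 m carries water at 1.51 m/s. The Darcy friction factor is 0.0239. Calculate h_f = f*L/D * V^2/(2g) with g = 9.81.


Darcy-Weisbach equation: h_f = f * (L/D) * V^2/(2g).
f * L/D = 0.0239 * 499/0.148 = 80.5818.
V^2/(2g) = 1.51^2 / (2*9.81) = 2.2801 / 19.62 = 0.1162 m.
h_f = 80.5818 * 0.1162 = 9.365 m.

9.365


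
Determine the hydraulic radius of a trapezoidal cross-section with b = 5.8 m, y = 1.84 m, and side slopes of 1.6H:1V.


For a trapezoidal section with side slope z:
A = (b + z*y)*y = (5.8 + 1.6*1.84)*1.84 = 16.089 m^2.
P = b + 2*y*sqrt(1 + z^2) = 5.8 + 2*1.84*sqrt(1 + 1.6^2) = 12.743 m.
R = A/P = 16.089 / 12.743 = 1.2625 m.

1.2625


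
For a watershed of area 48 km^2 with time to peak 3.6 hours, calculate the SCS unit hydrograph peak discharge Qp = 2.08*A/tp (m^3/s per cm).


SCS formula: Qp = 2.08 * A / tp.
Qp = 2.08 * 48 / 3.6
   = 99.84 / 3.6
   = 27.73 m^3/s per cm.

27.73


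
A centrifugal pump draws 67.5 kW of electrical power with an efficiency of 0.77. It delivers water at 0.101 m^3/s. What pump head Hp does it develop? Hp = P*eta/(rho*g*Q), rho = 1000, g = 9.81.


Pump head formula: Hp = P * eta / (rho * g * Q).
Numerator: P * eta = 67.5 * 1000 * 0.77 = 51975.0 W.
Denominator: rho * g * Q = 1000 * 9.81 * 0.101 = 990.81.
Hp = 51975.0 / 990.81 = 52.46 m.

52.46


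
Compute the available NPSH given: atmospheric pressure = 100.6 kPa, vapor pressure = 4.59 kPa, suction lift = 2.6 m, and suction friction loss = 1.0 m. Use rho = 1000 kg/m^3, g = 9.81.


NPSHa = p_atm/(rho*g) - z_s - hf_s - p_vap/(rho*g).
p_atm/(rho*g) = 100.6*1000 / (1000*9.81) = 10.255 m.
p_vap/(rho*g) = 4.59*1000 / (1000*9.81) = 0.468 m.
NPSHa = 10.255 - 2.6 - 1.0 - 0.468
      = 6.19 m.

6.19


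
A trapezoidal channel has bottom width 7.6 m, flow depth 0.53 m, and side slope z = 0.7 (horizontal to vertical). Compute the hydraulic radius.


For a trapezoidal section with side slope z:
A = (b + z*y)*y = (7.6 + 0.7*0.53)*0.53 = 4.225 m^2.
P = b + 2*y*sqrt(1 + z^2) = 7.6 + 2*0.53*sqrt(1 + 0.7^2) = 8.894 m.
R = A/P = 4.225 / 8.894 = 0.475 m.

0.475


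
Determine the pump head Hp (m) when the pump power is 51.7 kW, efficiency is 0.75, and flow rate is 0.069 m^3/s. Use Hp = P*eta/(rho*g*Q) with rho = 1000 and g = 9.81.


Pump head formula: Hp = P * eta / (rho * g * Q).
Numerator: P * eta = 51.7 * 1000 * 0.75 = 38775.0 W.
Denominator: rho * g * Q = 1000 * 9.81 * 0.069 = 676.89.
Hp = 38775.0 / 676.89 = 57.28 m.

57.28


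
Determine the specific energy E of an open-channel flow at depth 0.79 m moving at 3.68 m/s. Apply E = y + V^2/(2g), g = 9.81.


Specific energy E = y + V^2/(2g).
Velocity head = V^2/(2g) = 3.68^2 / (2*9.81) = 13.5424 / 19.62 = 0.6902 m.
E = 0.79 + 0.6902 = 1.4802 m.

1.4802


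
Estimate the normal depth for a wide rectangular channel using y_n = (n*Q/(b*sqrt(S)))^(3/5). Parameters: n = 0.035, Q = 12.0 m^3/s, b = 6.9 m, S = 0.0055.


We use the wide-channel approximation y_n = (n*Q/(b*sqrt(S)))^(3/5).
sqrt(S) = sqrt(0.0055) = 0.074162.
Numerator: n*Q = 0.035 * 12.0 = 0.42.
Denominator: b*sqrt(S) = 6.9 * 0.074162 = 0.511718.
arg = 0.8208.
y_n = 0.8208^(3/5) = 0.8882 m.

0.8882


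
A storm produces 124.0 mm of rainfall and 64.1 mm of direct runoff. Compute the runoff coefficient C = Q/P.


The runoff coefficient C = runoff depth / rainfall depth.
C = 64.1 / 124.0
  = 0.5169.

0.5169


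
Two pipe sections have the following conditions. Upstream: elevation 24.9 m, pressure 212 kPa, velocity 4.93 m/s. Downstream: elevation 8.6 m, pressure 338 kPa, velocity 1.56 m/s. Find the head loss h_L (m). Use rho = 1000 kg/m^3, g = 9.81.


Total head at each section: H = z + p/(rho*g) + V^2/(2g).
H1 = 24.9 + 212*1000/(1000*9.81) + 4.93^2/(2*9.81)
   = 24.9 + 21.611 + 1.2388
   = 47.749 m.
H2 = 8.6 + 338*1000/(1000*9.81) + 1.56^2/(2*9.81)
   = 8.6 + 34.455 + 0.124
   = 43.179 m.
h_L = H1 - H2 = 47.749 - 43.179 = 4.571 m.

4.571


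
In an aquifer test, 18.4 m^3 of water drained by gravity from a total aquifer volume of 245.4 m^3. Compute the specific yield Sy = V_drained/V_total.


Specific yield Sy = Volume drained / Total volume.
Sy = 18.4 / 245.4
   = 0.075.

0.075


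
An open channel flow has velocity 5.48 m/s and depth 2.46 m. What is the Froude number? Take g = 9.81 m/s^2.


The Froude number is defined as Fr = V / sqrt(g*y).
g*y = 9.81 * 2.46 = 24.1326.
sqrt(g*y) = sqrt(24.1326) = 4.9125.
Fr = 5.48 / 4.9125 = 1.1155.

1.1155


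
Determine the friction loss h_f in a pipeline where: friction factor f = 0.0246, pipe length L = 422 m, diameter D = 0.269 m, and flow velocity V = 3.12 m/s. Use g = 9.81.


Darcy-Weisbach equation: h_f = f * (L/D) * V^2/(2g).
f * L/D = 0.0246 * 422/0.269 = 38.5918.
V^2/(2g) = 3.12^2 / (2*9.81) = 9.7344 / 19.62 = 0.4961 m.
h_f = 38.5918 * 0.4961 = 19.147 m.

19.147


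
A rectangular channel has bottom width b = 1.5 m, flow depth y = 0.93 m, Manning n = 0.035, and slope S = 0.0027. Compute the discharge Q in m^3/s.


For a rectangular channel, the cross-sectional area A = b * y = 1.5 * 0.93 = 1.4 m^2.
The wetted perimeter P = b + 2y = 1.5 + 2*0.93 = 3.36 m.
Hydraulic radius R = A/P = 1.4/3.36 = 0.4152 m.
Velocity V = (1/n)*R^(2/3)*S^(1/2) = (1/0.035)*0.4152^(2/3)*0.0027^(1/2) = 0.8262 m/s.
Discharge Q = A * V = 1.4 * 0.8262 = 1.153 m^3/s.

1.153
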